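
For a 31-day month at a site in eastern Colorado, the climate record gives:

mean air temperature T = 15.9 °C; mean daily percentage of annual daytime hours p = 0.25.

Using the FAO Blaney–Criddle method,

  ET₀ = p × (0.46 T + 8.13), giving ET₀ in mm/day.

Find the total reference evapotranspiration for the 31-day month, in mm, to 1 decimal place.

ET₀ = 0.25 × (0.46 × 15.9 + 8.13) = 0.25 × 15.444 = 3.8610 mm/d
Monthly total = 3.8610 × 31 = 119.691 mm

119.7 mm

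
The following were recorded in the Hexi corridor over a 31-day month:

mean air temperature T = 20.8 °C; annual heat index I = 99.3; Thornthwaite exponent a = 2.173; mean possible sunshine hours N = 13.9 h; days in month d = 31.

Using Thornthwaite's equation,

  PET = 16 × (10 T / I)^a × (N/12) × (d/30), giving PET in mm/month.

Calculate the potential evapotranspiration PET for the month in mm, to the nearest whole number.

10T/I = 10 × 20.8 / 99.3 = 2.0947
(10T/I)^a = 2.0947^2.173 = 4.9865
Uncorrected PET = 16 × 4.9865 = 79.784 mm
Correction = (N/12)(d/30) = (13.9/12)(31/30) = 1.1969
PET = 79.784 × 1.1969 = 95.493 mm/month

95 mm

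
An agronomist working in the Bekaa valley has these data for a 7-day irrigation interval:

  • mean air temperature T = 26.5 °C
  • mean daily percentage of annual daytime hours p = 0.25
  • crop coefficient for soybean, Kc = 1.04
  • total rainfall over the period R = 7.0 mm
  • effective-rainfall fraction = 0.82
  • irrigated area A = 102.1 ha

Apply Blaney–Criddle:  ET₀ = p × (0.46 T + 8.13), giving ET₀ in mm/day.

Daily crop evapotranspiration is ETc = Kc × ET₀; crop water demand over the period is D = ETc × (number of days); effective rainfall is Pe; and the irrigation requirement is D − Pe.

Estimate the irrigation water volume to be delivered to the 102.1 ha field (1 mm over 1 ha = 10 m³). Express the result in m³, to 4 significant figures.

31900 m³

ET₀ = 0.25 × (0.46 × 26.5 + 8.13) = 0.25 × 20.320 = 5.0800 mm/d
ETc = Kc × ET₀ = 1.04 × 5.0800 = 5.2832 mm/d
Crop demand D = ETc × 7 d = 5.2832 × 7 = 36.982 mm
Pe = 0.82 × 7.0 = 5.740 mm
D − Pe = 36.982 − 5.740 = 31.242 mm
Volume = 31.242 mm × 102.1 ha × 10 = 31898.1 m³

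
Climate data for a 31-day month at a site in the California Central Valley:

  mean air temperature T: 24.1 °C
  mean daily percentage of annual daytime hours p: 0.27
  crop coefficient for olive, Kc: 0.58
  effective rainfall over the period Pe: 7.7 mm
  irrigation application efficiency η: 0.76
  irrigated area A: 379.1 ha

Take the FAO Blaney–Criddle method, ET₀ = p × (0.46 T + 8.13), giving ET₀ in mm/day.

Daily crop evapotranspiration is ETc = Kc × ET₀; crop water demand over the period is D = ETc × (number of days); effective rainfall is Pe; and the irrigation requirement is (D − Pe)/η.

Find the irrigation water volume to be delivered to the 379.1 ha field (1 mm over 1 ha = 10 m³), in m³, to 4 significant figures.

426900 m³

ET₀ = 0.27 × (0.46 × 24.1 + 8.13) = 0.27 × 19.216 = 5.1883 mm/d
ETc = Kc × ET₀ = 0.58 × 5.1883 = 3.0092 mm/d
Crop demand D = ETc × 31 d = 3.0092 × 31 = 93.285 mm
D − Pe = 93.285 − 7.7 = 85.585 mm
Gross irrigation = 85.585 / 0.76 = 112.612 mm
Volume = 112.612 mm × 379.1 ha × 10 = 426912.1 m³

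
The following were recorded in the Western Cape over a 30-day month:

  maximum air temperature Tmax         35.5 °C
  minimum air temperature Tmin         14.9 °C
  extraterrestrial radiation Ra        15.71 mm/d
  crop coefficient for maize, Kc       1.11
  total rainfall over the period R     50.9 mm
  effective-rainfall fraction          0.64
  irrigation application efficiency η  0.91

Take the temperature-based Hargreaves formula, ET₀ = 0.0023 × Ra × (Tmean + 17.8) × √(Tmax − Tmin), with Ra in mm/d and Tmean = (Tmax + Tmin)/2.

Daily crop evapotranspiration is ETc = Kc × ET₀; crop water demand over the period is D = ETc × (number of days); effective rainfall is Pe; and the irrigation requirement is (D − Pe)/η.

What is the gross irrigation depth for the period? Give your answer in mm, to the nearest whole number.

222 mm

Tmean = (35.5 + 14.9)/2 = 25.20 °C
ET₀ = 0.0023 × 15.71 × (25.20 + 17.8) × √20.6 = 0.0023 × 15.71 × 43.00 × 4.5387 = 7.0519 mm/d
ETc = Kc × ET₀ = 1.11 × 7.0519 = 7.8276 mm/d
Crop demand D = ETc × 30 d = 7.8276 × 30 = 234.828 mm
Pe = 0.64 × 50.9 = 32.576 mm
D − Pe = 234.828 − 32.576 = 202.252 mm
Gross irrigation = 202.252 / 0.91 = 222.255 mm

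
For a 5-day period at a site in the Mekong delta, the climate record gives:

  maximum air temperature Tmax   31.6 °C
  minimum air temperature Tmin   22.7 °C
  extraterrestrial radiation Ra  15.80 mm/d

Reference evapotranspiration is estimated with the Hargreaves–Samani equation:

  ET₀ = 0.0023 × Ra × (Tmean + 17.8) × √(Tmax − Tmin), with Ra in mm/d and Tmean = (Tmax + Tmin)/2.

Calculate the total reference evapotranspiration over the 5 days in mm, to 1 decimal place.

24.4 mm

Tmean = (31.6 + 22.7)/2 = 27.15 °C
ET₀ = 0.0023 × 15.80 × (27.15 + 17.8) × √8.9 = 0.0023 × 15.80 × 44.95 × 2.9833 = 4.8732 mm/d
Over 5 days: 4.8732 × 5 = 24.366 mm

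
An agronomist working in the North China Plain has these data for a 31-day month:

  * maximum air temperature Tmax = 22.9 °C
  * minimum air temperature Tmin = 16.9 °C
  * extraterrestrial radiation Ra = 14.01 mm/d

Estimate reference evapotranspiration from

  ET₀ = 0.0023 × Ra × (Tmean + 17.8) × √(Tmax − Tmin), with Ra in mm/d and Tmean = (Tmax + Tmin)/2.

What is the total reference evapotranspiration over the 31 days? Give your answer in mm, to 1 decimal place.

92.2 mm

Tmean = (22.9 + 16.9)/2 = 19.90 °C
ET₀ = 0.0023 × 14.01 × (19.90 + 17.8) × √6.0 = 0.0023 × 14.01 × 37.70 × 2.4495 = 2.9757 mm/d
Over 31 days: 2.9757 × 31 = 92.247 mm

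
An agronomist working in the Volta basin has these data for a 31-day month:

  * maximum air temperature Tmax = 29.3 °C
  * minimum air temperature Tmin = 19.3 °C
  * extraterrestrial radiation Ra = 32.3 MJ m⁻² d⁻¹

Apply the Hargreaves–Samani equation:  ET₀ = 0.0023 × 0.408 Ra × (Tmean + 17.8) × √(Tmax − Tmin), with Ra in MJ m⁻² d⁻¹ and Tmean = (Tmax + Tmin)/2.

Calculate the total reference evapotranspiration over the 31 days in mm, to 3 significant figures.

Tmean = (29.3 + 19.3)/2 = 24.30 °C
0.408 Ra = 0.408 × 32.3 = 13.1784 mm/d equivalent
ET₀ = 0.0023 × 13.1784 × (24.30 + 17.8) × √10.0 = 0.0023 × 13.1784 × 42.10 × 3.1623 = 4.0353 mm/d
Over 31 days: 4.0353 × 31 = 125.094 mm

125 mm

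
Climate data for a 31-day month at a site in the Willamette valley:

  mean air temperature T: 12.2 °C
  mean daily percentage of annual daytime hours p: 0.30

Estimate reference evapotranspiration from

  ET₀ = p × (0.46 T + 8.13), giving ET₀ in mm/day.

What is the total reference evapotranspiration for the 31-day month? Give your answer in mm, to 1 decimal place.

127.8 mm

ET₀ = 0.30 × (0.46 × 12.2 + 8.13) = 0.30 × 13.742 = 4.1226 mm/d
Monthly total = 4.1226 × 31 = 127.801 mm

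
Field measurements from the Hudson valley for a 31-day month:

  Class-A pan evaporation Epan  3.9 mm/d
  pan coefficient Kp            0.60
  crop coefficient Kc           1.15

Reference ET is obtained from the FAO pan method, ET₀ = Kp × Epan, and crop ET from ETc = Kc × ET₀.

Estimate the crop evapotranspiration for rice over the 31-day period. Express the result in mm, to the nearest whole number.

ET₀ = 0.60 × 3.9 = 2.3400 mm/d
ETc = Kc × ET₀ = 1.15 × 2.3400 = 2.6910 mm/d
Over 31 days: 2.6910 × 31 = 83.421 mm

83 mm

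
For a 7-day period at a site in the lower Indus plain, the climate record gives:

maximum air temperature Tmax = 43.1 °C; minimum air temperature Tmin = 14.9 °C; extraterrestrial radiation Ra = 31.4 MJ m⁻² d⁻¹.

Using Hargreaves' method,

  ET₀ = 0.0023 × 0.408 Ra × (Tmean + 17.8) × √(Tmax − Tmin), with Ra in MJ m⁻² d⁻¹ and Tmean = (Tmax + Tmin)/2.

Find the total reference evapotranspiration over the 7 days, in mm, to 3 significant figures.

Tmean = (43.1 + 14.9)/2 = 29.00 °C
0.408 Ra = 0.408 × 31.4 = 12.8112 mm/d equivalent
ET₀ = 0.0023 × 12.8112 × (29.00 + 17.8) × √28.2 = 0.0023 × 12.8112 × 46.80 × 5.3104 = 7.3230 mm/d
Over 7 days: 7.3230 × 7 = 51.261 mm

51.3 mm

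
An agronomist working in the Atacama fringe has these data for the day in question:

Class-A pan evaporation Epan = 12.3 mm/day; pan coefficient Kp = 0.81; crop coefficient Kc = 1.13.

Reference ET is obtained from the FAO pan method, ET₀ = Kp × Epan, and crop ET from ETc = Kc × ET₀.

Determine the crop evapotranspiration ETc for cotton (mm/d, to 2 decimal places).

11.26 mm/d

ET₀ = 0.81 × 12.3 = 9.9630 mm/d
ETc = Kc × ET₀ = 1.13 × 9.9630 = 11.2582 mm/d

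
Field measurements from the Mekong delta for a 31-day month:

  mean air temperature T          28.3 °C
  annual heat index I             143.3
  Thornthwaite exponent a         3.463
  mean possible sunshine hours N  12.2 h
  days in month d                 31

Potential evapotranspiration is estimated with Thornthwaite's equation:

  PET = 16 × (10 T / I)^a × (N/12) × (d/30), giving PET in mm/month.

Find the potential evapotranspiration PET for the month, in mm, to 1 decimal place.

10T/I = 10 × 28.3 / 143.3 = 1.9749
(10T/I)^a = 1.9749^3.463 = 10.5554
Uncorrected PET = 16 × 10.5554 = 168.886 mm
Correction = (N/12)(d/30) = (12.2/12)(31/30) = 1.0506
PET = 168.886 × 1.0506 = 177.432 mm/month

177.4 mm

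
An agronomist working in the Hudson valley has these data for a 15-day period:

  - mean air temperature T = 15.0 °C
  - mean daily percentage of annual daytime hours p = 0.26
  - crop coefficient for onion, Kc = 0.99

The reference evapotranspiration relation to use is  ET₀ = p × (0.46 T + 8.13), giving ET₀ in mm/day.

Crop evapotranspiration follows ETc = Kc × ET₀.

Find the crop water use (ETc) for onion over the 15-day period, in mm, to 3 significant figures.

58.0 mm

ET₀ = 0.26 × (0.46 × 15.0 + 8.13) = 0.26 × 15.030 = 3.9078 mm/d
ETc = Kc × ET₀ = 0.99 × 3.9078 = 3.8687 mm/d
Over 15 days: 3.8687 × 15 = 58.031 mm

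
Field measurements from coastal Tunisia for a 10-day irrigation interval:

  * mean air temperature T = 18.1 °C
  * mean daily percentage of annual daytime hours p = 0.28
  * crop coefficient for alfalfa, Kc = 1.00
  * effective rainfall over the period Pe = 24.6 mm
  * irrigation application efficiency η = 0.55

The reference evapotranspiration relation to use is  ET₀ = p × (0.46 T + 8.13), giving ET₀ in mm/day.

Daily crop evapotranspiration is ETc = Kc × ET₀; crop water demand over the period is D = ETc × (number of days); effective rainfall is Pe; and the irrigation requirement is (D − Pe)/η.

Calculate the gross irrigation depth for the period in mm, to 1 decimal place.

39.0 mm

ET₀ = 0.28 × (0.46 × 18.1 + 8.13) = 0.28 × 16.456 = 4.6077 mm/d
ETc = Kc × ET₀ = 1.00 × 4.6077 = 4.6077 mm/d
Crop demand D = ETc × 10 d = 4.6077 × 10 = 46.077 mm
D − Pe = 46.077 − 24.6 = 21.477 mm
Gross irrigation = 21.477 / 0.55 = 39.049 mm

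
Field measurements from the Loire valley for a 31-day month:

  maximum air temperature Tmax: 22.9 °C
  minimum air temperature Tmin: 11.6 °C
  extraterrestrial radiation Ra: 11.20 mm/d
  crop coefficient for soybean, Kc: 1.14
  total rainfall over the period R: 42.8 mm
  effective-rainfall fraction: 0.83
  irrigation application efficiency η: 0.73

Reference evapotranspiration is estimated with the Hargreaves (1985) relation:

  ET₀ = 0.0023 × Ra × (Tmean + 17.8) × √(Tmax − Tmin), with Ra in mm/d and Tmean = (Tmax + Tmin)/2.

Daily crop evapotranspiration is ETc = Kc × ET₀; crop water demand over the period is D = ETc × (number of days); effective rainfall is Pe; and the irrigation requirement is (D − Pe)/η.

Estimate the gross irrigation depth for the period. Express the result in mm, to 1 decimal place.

Tmean = (22.9 + 11.6)/2 = 17.25 °C
ET₀ = 0.0023 × 11.20 × (17.25 + 17.8) × √11.3 = 0.0023 × 11.20 × 35.05 × 3.3615 = 3.0351 mm/d
ETc = Kc × ET₀ = 1.14 × 3.0351 = 3.4600 mm/d
Crop demand D = ETc × 31 d = 3.4600 × 31 = 107.260 mm
Pe = 0.83 × 42.8 = 35.524 mm
D − Pe = 107.260 − 35.524 = 71.736 mm
Gross irrigation = 71.736 / 0.73 = 98.268 mm

98.3 mm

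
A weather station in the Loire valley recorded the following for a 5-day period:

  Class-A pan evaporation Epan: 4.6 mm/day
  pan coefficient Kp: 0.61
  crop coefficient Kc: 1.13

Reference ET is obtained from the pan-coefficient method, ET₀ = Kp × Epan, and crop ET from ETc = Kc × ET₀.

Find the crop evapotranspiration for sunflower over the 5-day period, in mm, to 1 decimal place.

ET₀ = 0.61 × 4.6 = 2.8060 mm/d
ETc = Kc × ET₀ = 1.13 × 2.8060 = 3.1708 mm/d
Over 5 days: 3.1708 × 5 = 15.854 mm

15.9 mm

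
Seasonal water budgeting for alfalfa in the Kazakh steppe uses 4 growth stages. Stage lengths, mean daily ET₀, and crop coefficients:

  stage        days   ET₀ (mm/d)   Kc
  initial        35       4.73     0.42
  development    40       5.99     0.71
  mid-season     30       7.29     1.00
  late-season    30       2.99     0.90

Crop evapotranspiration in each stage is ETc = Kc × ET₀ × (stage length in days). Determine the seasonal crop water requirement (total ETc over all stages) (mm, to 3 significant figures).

initial: 0.42 × 4.73 × 35 = 69.53 mm
development: 0.71 × 5.99 × 40 = 170.12 mm
mid-season: 1.00 × 7.29 × 30 = 218.70 mm
late-season: 0.90 × 2.99 × 30 = 80.73 mm
Seasonal total = 539.08 mm

539 mm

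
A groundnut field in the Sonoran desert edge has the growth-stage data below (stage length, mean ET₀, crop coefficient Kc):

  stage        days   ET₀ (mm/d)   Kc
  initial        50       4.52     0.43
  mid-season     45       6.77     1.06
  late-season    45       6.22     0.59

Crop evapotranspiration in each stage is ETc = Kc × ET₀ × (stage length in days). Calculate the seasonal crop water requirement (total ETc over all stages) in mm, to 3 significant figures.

initial: 0.43 × 4.52 × 50 = 97.18 mm
mid-season: 1.06 × 6.77 × 45 = 322.93 mm
late-season: 0.59 × 6.22 × 45 = 165.14 mm
Seasonal total = 585.25 mm

585 mm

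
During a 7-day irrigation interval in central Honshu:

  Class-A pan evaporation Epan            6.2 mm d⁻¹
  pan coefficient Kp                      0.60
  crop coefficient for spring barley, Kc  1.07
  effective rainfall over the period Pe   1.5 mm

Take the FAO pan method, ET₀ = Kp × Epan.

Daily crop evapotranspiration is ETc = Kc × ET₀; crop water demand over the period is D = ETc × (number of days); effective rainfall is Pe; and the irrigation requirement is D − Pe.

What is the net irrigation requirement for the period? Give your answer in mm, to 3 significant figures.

26.4 mm

ET₀ = 0.60 × 6.2 = 3.7200 mm/d
ETc = Kc × ET₀ = 1.07 × 3.7200 = 3.9804 mm/d
Crop demand D = ETc × 7 d = 3.9804 × 7 = 27.863 mm
D − Pe = 27.863 − 1.5 = 26.363 mm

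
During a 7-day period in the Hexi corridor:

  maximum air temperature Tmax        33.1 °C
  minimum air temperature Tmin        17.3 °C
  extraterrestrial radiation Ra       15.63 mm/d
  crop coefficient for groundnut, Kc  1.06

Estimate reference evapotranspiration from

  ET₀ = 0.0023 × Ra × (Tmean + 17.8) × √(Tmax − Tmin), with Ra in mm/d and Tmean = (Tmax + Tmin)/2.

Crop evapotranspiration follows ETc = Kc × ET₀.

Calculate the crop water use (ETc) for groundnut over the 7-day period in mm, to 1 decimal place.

45.6 mm

Tmean = (33.1 + 17.3)/2 = 25.20 °C
ET₀ = 0.0023 × 15.63 × (25.20 + 17.8) × √15.8 = 0.0023 × 15.63 × 43.00 × 3.9749 = 6.1444 mm/d
ETc = Kc × ET₀ = 1.06 × 6.1444 = 6.5131 mm/d
Over 7 days: 6.5131 × 7 = 45.592 mm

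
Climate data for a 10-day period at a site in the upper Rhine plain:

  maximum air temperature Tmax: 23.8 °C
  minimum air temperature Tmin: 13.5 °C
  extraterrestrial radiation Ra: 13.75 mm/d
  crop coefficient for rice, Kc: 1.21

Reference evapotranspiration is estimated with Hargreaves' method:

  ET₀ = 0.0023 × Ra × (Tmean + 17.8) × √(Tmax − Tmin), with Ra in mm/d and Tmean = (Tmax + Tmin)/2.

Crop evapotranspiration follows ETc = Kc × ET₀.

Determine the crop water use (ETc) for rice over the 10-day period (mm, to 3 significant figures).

Tmean = (23.8 + 13.5)/2 = 18.65 °C
ET₀ = 0.0023 × 13.75 × (18.65 + 17.8) × √10.3 = 0.0023 × 13.75 × 36.45 × 3.2094 = 3.6996 mm/d
ETc = Kc × ET₀ = 1.21 × 3.6996 = 4.4765 mm/d
Over 10 days: 4.4765 × 10 = 44.765 mm

44.8 mm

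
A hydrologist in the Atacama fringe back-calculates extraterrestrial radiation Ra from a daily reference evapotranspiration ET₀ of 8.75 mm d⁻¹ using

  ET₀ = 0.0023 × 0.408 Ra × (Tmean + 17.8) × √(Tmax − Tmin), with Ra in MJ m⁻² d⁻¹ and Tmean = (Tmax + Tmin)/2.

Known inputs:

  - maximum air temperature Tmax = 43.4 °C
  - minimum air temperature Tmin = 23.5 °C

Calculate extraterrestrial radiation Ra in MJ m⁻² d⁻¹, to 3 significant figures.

Tmean = (43.4+23.5)/2 = 33.45 °C; ΔT = 19.9
Ra = ET₀ / [0.0023 × 0.408 × (Tmean+17.8) × √ΔT]
   = 8.75 / (0.0023 × 0.408 × 51.25 × 4.4609) = 40.785 MJ m⁻² d⁻¹

40.8 MJ m⁻² d⁻¹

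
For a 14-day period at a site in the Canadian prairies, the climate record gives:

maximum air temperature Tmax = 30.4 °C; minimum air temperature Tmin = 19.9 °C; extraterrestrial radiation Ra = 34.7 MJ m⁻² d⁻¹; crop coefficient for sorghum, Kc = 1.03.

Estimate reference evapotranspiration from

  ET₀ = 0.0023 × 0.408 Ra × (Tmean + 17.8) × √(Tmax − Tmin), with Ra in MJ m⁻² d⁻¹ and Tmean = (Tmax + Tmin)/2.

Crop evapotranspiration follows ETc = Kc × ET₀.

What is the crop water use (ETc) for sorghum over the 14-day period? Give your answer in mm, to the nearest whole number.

65 mm

Tmean = (30.4 + 19.9)/2 = 25.15 °C
0.408 Ra = 0.408 × 34.7 = 14.1576 mm/d equivalent
ET₀ = 0.0023 × 14.1576 × (25.15 + 17.8) × √10.5 = 0.0023 × 14.1576 × 42.95 × 3.2404 = 4.5319 mm/d
ETc = Kc × ET₀ = 1.03 × 4.5319 = 4.6679 mm/d
Over 14 days: 4.6679 × 14 = 65.351 mm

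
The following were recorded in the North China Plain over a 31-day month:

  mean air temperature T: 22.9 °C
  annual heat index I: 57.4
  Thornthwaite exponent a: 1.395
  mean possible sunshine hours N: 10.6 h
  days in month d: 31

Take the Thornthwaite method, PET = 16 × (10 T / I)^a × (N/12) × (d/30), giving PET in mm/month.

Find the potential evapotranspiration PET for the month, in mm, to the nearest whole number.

101 mm

10T/I = 10 × 22.9 / 57.4 = 3.9895
(10T/I)^a = 3.9895^1.395 = 6.8910
Uncorrected PET = 16 × 6.8910 = 110.256 mm
Correction = (N/12)(d/30) = (10.6/12)(31/30) = 0.9128
PET = 110.256 × 0.9128 = 100.642 mm/month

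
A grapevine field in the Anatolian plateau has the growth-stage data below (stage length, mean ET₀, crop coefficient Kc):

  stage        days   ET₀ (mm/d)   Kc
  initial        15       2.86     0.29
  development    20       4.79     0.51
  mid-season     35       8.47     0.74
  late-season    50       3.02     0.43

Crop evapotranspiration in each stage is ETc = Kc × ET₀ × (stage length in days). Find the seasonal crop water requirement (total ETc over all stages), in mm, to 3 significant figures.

initial: 0.29 × 2.86 × 15 = 12.44 mm
development: 0.51 × 4.79 × 20 = 48.86 mm
mid-season: 0.74 × 8.47 × 35 = 219.37 mm
late-season: 0.43 × 3.02 × 50 = 64.93 mm
Seasonal total = 345.60 mm

346 mm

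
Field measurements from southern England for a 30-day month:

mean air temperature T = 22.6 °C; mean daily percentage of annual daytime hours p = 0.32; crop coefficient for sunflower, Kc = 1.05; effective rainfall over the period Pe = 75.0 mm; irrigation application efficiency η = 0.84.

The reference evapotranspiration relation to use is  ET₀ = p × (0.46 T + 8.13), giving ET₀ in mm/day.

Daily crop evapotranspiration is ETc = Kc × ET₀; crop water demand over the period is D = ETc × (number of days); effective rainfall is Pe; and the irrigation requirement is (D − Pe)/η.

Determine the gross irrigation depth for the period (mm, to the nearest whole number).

ET₀ = 0.32 × (0.46 × 22.6 + 8.13) = 0.32 × 18.526 = 5.9283 mm/d
ETc = Kc × ET₀ = 1.05 × 5.9283 = 6.2247 mm/d
Crop demand D = ETc × 30 d = 6.2247 × 30 = 186.741 mm
D − Pe = 186.741 − 75.0 = 111.741 mm
Gross irrigation = 111.741 / 0.84 = 133.025 mm

133 mm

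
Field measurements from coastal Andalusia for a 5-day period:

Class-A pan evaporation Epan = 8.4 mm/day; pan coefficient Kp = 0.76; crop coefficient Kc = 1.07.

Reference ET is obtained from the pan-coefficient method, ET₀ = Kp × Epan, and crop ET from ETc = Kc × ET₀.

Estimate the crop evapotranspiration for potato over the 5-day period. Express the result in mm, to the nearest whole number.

ET₀ = 0.76 × 8.4 = 6.3840 mm/d
ETc = Kc × ET₀ = 1.07 × 6.3840 = 6.8309 mm/d
Over 5 days: 6.8309 × 5 = 34.155 mm

34 mm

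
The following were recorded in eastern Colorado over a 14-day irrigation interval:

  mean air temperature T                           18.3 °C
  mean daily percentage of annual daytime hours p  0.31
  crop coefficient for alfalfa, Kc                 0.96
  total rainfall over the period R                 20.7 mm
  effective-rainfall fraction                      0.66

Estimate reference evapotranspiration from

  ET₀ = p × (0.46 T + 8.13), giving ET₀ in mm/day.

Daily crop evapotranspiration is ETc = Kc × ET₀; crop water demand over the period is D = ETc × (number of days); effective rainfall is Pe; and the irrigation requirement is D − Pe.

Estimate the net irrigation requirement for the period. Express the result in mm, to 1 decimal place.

55.3 mm

ET₀ = 0.31 × (0.46 × 18.3 + 8.13) = 0.31 × 16.548 = 5.1299 mm/d
ETc = Kc × ET₀ = 0.96 × 5.1299 = 4.9247 mm/d
Crop demand D = ETc × 14 d = 4.9247 × 14 = 68.946 mm
Pe = 0.66 × 20.7 = 13.662 mm
D − Pe = 68.946 − 13.662 = 55.284 mm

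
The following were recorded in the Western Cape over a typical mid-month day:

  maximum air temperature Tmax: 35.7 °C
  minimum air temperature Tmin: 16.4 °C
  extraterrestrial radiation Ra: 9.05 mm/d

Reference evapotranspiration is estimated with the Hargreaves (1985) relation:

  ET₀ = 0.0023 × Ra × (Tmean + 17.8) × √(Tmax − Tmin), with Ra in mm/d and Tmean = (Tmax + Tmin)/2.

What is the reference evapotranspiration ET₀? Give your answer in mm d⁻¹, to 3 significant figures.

4.01 mm d⁻¹

Tmean = (35.7 + 16.4)/2 = 26.05 °C
ET₀ = 0.0023 × 9.05 × (26.05 + 17.8) × √19.3 = 0.0023 × 9.05 × 43.85 × 4.3932 = 4.0098 mm/d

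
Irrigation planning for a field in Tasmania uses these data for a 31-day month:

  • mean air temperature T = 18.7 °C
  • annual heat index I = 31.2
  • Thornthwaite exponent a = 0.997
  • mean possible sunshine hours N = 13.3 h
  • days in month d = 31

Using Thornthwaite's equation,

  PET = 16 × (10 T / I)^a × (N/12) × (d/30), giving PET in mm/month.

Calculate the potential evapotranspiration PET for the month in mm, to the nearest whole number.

109 mm

10T/I = 10 × 18.7 / 31.2 = 5.9936
(10T/I)^a = 5.9936^0.997 = 5.9615
Uncorrected PET = 16 × 5.9615 = 95.384 mm
Correction = (N/12)(d/30) = (13.3/12)(31/30) = 1.1453
PET = 95.384 × 1.1453 = 109.243 mm/month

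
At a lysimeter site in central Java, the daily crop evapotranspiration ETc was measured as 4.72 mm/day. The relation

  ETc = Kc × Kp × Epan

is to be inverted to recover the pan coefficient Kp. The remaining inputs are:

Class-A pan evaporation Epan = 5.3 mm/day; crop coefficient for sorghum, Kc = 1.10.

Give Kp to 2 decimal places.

ETc = Kc × Kp × Epan  ⇒  Kp = ETc / (Kc × Epan)
Kp = 4.72 / (1.10 × 5.3) = 4.72 / 5.830 = 0.8096

0.81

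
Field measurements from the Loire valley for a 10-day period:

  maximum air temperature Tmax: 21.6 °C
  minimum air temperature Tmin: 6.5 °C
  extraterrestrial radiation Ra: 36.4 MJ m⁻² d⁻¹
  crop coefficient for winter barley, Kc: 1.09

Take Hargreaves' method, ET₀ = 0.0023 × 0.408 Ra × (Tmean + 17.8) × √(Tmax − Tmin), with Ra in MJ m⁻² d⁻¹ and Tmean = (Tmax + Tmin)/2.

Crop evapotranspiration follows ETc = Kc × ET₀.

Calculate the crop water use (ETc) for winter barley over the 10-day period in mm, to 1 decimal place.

46.1 mm

Tmean = (21.6 + 6.5)/2 = 14.05 °C
0.408 Ra = 0.408 × 36.4 = 14.8512 mm/d equivalent
ET₀ = 0.0023 × 14.8512 × (14.05 + 17.8) × √15.1 = 0.0023 × 14.8512 × 31.85 × 3.8859 = 4.2276 mm/d
ETc = Kc × ET₀ = 1.09 × 4.2276 = 4.6081 mm/d
Over 10 days: 4.6081 × 10 = 46.081 mm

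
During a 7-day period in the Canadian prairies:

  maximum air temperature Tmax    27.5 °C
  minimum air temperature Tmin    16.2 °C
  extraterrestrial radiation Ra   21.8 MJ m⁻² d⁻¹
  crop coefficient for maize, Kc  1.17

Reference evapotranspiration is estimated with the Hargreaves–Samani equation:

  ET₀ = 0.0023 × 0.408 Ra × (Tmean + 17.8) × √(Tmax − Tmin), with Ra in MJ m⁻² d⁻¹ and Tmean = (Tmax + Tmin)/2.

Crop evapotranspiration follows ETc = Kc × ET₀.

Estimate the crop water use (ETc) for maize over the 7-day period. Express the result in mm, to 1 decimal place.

Tmean = (27.5 + 16.2)/2 = 21.85 °C
0.408 Ra = 0.408 × 21.8 = 8.8944 mm/d equivalent
ET₀ = 0.0023 × 8.8944 × (21.85 + 17.8) × √11.3 = 0.0023 × 8.8944 × 39.65 × 3.3615 = 2.7266 mm/d
ETc = Kc × ET₀ = 1.17 × 2.7266 = 3.1901 mm/d
Over 7 days: 3.1901 × 7 = 22.331 mm

22.3 mm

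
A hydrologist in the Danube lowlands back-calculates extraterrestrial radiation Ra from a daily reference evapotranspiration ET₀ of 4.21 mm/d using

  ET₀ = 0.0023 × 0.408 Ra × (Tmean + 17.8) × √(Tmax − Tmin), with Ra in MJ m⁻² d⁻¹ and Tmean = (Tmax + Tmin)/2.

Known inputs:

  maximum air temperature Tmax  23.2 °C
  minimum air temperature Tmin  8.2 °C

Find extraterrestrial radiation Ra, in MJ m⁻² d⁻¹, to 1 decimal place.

34.6 MJ m⁻² d⁻¹

Tmean = (23.2+8.2)/2 = 15.70 °C; ΔT = 15.0
Ra = ET₀ / [0.0023 × 0.408 × (Tmean+17.8) × √ΔT]
   = 4.21 / (0.0023 × 0.408 × 33.50 × 3.8730) = 34.578 MJ m⁻² d⁻¹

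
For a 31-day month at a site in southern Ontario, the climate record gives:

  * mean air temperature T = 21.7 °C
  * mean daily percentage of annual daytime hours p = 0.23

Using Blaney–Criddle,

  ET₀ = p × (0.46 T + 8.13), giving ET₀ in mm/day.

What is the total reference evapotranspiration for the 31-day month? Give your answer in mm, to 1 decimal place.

ET₀ = 0.23 × (0.46 × 21.7 + 8.13) = 0.23 × 18.112 = 4.1658 mm/d
Monthly total = 4.1658 × 31 = 129.140 mm

129.1 mm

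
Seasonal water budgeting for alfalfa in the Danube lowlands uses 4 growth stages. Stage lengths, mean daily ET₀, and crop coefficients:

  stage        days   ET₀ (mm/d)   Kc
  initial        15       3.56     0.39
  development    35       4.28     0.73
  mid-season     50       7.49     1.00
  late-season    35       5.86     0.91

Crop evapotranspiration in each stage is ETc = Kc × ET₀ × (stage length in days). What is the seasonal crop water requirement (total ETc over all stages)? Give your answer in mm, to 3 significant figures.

691 mm

initial: 0.39 × 3.56 × 15 = 20.83 mm
development: 0.73 × 4.28 × 35 = 109.35 mm
mid-season: 1.00 × 7.49 × 50 = 374.50 mm
late-season: 0.91 × 5.86 × 35 = 186.64 mm
Seasonal total = 691.32 mm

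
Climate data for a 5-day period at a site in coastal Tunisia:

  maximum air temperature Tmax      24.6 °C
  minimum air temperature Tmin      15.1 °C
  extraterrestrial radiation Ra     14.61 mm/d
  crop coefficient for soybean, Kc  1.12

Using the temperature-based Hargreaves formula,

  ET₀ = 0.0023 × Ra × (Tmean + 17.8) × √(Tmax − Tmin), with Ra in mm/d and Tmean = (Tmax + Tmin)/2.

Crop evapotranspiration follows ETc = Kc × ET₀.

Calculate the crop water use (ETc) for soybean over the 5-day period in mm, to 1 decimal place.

21.8 mm

Tmean = (24.6 + 15.1)/2 = 19.85 °C
ET₀ = 0.0023 × 14.61 × (19.85 + 17.8) × √9.5 = 0.0023 × 14.61 × 37.65 × 3.0822 = 3.8995 mm/d
ETc = Kc × ET₀ = 1.12 × 3.8995 = 4.3674 mm/d
Over 5 days: 4.3674 × 5 = 21.837 mm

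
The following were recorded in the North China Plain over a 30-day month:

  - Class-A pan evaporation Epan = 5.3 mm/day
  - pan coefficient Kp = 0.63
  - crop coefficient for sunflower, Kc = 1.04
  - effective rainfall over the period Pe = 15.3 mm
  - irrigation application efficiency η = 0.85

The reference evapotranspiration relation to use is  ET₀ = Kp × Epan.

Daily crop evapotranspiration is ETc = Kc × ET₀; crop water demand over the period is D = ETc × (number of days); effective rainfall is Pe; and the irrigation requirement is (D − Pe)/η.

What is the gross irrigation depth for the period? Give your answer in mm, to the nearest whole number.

105 mm

ET₀ = 0.63 × 5.3 = 3.3390 mm/d
ETc = Kc × ET₀ = 1.04 × 3.3390 = 3.4726 mm/d
Crop demand D = ETc × 30 d = 3.4726 × 30 = 104.178 mm
D − Pe = 104.178 − 15.3 = 88.878 mm
Gross irrigation = 88.878 / 0.85 = 104.562 mm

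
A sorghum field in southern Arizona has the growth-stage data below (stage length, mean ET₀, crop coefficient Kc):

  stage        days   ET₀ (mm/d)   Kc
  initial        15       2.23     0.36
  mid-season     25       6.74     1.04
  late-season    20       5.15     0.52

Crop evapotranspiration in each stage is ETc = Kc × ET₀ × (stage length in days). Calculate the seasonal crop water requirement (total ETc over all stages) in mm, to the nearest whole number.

241 mm

initial: 0.36 × 2.23 × 15 = 12.04 mm
mid-season: 1.04 × 6.74 × 25 = 175.24 mm
late-season: 0.52 × 5.15 × 20 = 53.56 mm
Seasonal total = 240.84 mm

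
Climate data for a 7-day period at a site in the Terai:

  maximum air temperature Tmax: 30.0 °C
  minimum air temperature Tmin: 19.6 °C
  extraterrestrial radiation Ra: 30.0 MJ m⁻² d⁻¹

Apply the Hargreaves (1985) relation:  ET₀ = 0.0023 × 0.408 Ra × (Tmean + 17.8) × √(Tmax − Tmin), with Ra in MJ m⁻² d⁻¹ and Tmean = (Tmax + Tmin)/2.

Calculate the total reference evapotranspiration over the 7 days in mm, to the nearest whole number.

27 mm

Tmean = (30.0 + 19.6)/2 = 24.80 °C
0.408 Ra = 0.408 × 30.0 = 12.2400 mm/d equivalent
ET₀ = 0.0023 × 12.2400 × (24.80 + 17.8) × √10.4 = 0.0023 × 12.2400 × 42.60 × 3.2249 = 3.8675 mm/d
Over 7 days: 3.8675 × 7 = 27.073 mm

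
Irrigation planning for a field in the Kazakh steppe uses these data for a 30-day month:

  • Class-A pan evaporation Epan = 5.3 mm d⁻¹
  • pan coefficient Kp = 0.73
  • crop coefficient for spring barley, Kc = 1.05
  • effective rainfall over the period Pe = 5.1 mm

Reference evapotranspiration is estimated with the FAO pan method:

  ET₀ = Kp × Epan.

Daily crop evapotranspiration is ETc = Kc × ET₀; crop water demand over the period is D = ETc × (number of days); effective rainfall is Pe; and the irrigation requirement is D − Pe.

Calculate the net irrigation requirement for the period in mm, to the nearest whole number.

117 mm

ET₀ = 0.73 × 5.3 = 3.8690 mm/d
ETc = Kc × ET₀ = 1.05 × 3.8690 = 4.0625 mm/d
Crop demand D = ETc × 30 d = 4.0625 × 30 = 121.875 mm
D − Pe = 121.875 − 5.1 = 116.775 mm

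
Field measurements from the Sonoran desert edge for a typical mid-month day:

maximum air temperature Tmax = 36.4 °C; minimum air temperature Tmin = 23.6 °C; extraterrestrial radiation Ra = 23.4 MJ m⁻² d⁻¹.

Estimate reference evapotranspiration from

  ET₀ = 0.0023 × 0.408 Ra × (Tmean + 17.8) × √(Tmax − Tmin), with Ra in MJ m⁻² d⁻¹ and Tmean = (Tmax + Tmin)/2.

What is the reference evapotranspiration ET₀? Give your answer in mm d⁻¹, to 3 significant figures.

3.76 mm d⁻¹

Tmean = (36.4 + 23.6)/2 = 30.00 °C
0.408 Ra = 0.408 × 23.4 = 9.5472 mm/d equivalent
ET₀ = 0.0023 × 9.5472 × (30.00 + 17.8) × √12.8 = 0.0023 × 9.5472 × 47.80 × 3.5777 = 3.7552 mm/d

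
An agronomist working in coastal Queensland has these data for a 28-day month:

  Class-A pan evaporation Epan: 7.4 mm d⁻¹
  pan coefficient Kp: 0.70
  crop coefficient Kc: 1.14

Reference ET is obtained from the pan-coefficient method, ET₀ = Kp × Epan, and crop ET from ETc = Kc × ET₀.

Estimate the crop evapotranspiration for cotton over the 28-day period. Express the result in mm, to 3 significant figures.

165 mm

ET₀ = 0.70 × 7.4 = 5.1800 mm/d
ETc = Kc × ET₀ = 1.14 × 5.1800 = 5.9052 mm/d
Over 28 days: 5.9052 × 28 = 165.346 mm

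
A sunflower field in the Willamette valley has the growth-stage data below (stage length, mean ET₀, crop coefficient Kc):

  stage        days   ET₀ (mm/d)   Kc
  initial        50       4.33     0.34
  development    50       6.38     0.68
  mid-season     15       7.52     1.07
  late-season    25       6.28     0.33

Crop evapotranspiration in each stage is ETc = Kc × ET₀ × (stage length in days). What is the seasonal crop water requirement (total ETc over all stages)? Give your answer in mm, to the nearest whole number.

initial: 0.34 × 4.33 × 50 = 73.61 mm
development: 0.68 × 6.38 × 50 = 216.92 mm
mid-season: 1.07 × 7.52 × 15 = 120.70 mm
late-season: 0.33 × 6.28 × 25 = 51.81 mm
Seasonal total = 463.04 mm

463 mm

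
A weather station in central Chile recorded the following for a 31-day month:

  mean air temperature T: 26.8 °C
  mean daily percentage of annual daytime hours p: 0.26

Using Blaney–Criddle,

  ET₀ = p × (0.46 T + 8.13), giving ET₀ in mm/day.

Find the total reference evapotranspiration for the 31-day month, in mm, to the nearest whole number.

165 mm

ET₀ = 0.26 × (0.46 × 26.8 + 8.13) = 0.26 × 20.458 = 5.3191 mm/d
Monthly total = 5.3191 × 31 = 164.892 mm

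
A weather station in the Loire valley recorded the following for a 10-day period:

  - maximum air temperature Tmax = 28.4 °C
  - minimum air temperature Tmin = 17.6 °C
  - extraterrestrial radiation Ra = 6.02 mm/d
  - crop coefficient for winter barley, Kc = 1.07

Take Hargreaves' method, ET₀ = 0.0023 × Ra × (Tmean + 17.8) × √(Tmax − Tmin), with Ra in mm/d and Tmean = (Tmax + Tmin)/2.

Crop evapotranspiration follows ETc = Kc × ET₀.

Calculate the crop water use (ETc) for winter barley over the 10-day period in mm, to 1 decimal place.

19.9 mm

Tmean = (28.4 + 17.6)/2 = 23.00 °C
ET₀ = 0.0023 × 6.02 × (23.00 + 17.8) × √10.8 = 0.0023 × 6.02 × 40.80 × 3.2863 = 1.8565 mm/d
ETc = Kc × ET₀ = 1.07 × 1.8565 = 1.9865 mm/d
Over 10 days: 1.9865 × 10 = 19.865 mm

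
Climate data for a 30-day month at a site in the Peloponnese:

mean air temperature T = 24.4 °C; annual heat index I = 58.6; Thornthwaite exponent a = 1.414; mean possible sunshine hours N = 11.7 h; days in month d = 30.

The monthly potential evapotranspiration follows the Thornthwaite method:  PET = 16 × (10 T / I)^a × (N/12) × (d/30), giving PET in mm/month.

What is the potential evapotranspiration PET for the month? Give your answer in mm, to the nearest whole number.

117 mm

10T/I = 10 × 24.4 / 58.6 = 4.1638
(10T/I)^a = 4.1638^1.414 = 7.5155
Uncorrected PET = 16 × 7.5155 = 120.248 mm
Correction = (N/12)(d/30) = (11.7/12)(30/30) = 0.9750
PET = 120.248 × 0.9750 = 117.242 mm/month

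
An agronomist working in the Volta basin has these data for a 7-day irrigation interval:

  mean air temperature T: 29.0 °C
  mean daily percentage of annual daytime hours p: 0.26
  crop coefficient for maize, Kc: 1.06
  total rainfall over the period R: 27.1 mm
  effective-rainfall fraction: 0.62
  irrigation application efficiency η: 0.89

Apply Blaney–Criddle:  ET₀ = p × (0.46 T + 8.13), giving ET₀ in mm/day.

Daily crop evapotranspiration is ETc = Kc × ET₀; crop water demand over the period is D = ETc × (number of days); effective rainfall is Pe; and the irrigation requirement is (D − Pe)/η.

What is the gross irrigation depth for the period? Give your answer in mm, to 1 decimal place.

27.7 mm

ET₀ = 0.26 × (0.46 × 29.0 + 8.13) = 0.26 × 21.470 = 5.5822 mm/d
ETc = Kc × ET₀ = 1.06 × 5.5822 = 5.9171 mm/d
Crop demand D = ETc × 7 d = 5.9171 × 7 = 41.420 mm
Pe = 0.62 × 27.1 = 16.802 mm
D − Pe = 41.420 − 16.802 = 24.618 mm
Gross irrigation = 24.618 / 0.89 = 27.661 mm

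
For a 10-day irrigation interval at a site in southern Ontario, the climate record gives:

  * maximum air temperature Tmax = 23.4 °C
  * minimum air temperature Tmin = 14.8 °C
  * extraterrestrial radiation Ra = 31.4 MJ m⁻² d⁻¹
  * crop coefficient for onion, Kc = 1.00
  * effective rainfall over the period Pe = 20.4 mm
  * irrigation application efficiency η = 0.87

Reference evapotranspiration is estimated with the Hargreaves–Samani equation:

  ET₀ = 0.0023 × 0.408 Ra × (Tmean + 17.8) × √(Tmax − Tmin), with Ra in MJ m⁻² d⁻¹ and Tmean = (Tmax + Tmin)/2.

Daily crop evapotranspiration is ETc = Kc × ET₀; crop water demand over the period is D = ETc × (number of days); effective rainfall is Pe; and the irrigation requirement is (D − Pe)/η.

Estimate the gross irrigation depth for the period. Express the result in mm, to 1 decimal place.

13.2 mm

Tmean = (23.4 + 14.8)/2 = 19.10 °C
0.408 Ra = 0.408 × 31.4 = 12.8112 mm/d equivalent
ET₀ = 0.0023 × 12.8112 × (19.10 + 17.8) × √8.6 = 0.0023 × 12.8112 × 36.90 × 2.9326 = 3.1886 mm/d
ETc = Kc × ET₀ = 1.00 × 3.1886 = 3.1886 mm/d
Crop demand D = ETc × 10 d = 3.1886 × 10 = 31.886 mm
D − Pe = 31.886 − 20.4 = 11.486 mm
Gross irrigation = 11.486 / 0.87 = 13.202 mm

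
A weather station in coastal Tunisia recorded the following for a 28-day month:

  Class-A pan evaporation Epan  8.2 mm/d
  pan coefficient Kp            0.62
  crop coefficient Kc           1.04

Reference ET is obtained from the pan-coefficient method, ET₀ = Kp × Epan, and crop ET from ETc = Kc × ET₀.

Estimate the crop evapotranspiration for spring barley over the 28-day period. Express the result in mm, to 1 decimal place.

148.0 mm

ET₀ = 0.62 × 8.2 = 5.0840 mm/d
ETc = Kc × ET₀ = 1.04 × 5.0840 = 5.2874 mm/d
Over 28 days: 5.2874 × 28 = 148.047 mm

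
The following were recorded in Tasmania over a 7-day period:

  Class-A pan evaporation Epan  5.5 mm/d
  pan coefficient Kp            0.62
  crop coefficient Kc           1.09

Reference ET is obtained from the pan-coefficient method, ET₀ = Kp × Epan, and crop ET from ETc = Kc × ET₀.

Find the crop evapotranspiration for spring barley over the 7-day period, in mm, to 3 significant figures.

26.0 mm

ET₀ = 0.62 × 5.5 = 3.4100 mm/d
ETc = Kc × ET₀ = 1.09 × 3.4100 = 3.7169 mm/d
Over 7 days: 3.7169 × 7 = 26.018 mm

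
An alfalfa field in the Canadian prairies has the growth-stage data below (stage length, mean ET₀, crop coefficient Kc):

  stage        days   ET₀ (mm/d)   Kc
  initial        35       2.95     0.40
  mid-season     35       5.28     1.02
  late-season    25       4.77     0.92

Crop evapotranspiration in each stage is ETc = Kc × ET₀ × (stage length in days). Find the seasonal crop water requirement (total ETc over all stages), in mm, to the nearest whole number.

initial: 0.40 × 2.95 × 35 = 41.30 mm
mid-season: 1.02 × 5.28 × 35 = 188.50 mm
late-season: 0.92 × 4.77 × 25 = 109.71 mm
Seasonal total = 339.51 mm

340 mm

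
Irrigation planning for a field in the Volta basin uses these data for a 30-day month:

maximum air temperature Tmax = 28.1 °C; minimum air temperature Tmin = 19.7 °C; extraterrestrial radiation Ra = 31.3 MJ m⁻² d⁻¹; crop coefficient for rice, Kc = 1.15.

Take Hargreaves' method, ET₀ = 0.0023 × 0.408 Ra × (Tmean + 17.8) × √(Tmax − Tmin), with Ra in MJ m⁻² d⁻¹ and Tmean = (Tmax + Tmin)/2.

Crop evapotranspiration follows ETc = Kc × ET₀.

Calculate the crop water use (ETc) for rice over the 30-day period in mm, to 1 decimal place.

Tmean = (28.1 + 19.7)/2 = 23.90 °C
0.408 Ra = 0.408 × 31.3 = 12.7704 mm/d equivalent
ET₀ = 0.0023 × 12.7704 × (23.90 + 17.8) × √8.4 = 0.0023 × 12.7704 × 41.70 × 2.8983 = 3.5499 mm/d
ETc = Kc × ET₀ = 1.15 × 3.5499 = 4.0824 mm/d
Over 30 days: 4.0824 × 30 = 122.472 mm

122.5 mm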